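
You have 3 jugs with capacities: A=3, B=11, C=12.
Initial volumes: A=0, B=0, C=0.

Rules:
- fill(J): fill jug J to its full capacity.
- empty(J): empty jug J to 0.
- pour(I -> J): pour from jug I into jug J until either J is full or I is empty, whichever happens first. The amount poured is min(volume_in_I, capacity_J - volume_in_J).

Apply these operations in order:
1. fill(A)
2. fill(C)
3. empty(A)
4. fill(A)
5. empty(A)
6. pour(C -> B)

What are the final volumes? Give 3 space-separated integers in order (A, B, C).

Step 1: fill(A) -> (A=3 B=0 C=0)
Step 2: fill(C) -> (A=3 B=0 C=12)
Step 3: empty(A) -> (A=0 B=0 C=12)
Step 4: fill(A) -> (A=3 B=0 C=12)
Step 5: empty(A) -> (A=0 B=0 C=12)
Step 6: pour(C -> B) -> (A=0 B=11 C=1)

Answer: 0 11 1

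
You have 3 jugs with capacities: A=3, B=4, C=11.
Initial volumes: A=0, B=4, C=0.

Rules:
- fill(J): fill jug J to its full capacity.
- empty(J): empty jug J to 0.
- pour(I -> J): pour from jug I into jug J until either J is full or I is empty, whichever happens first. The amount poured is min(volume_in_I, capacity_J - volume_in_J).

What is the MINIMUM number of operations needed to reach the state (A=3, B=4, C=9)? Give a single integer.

Answer: 6

Derivation:
BFS from (A=0, B=4, C=0). One shortest path:
  1. fill(C) -> (A=0 B=4 C=11)
  2. pour(B -> A) -> (A=3 B=1 C=11)
  3. empty(A) -> (A=0 B=1 C=11)
  4. pour(B -> A) -> (A=1 B=0 C=11)
  5. fill(B) -> (A=1 B=4 C=11)
  6. pour(C -> A) -> (A=3 B=4 C=9)
Reached target in 6 moves.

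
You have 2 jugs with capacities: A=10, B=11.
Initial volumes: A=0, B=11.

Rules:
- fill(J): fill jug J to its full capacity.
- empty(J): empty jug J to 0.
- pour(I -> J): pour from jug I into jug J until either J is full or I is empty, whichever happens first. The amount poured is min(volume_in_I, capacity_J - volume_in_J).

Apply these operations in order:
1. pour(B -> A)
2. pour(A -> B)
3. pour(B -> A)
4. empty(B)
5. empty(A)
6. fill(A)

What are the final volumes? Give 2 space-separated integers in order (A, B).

Answer: 10 0

Derivation:
Step 1: pour(B -> A) -> (A=10 B=1)
Step 2: pour(A -> B) -> (A=0 B=11)
Step 3: pour(B -> A) -> (A=10 B=1)
Step 4: empty(B) -> (A=10 B=0)
Step 5: empty(A) -> (A=0 B=0)
Step 6: fill(A) -> (A=10 B=0)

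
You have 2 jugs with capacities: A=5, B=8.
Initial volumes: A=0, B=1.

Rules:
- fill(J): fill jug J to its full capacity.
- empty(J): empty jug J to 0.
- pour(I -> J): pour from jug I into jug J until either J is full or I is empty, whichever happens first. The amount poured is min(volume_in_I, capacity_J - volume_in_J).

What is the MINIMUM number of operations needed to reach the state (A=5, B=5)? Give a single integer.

BFS from (A=0, B=1). One shortest path:
  1. fill(A) -> (A=5 B=1)
  2. empty(B) -> (A=5 B=0)
  3. pour(A -> B) -> (A=0 B=5)
  4. fill(A) -> (A=5 B=5)
Reached target in 4 moves.

Answer: 4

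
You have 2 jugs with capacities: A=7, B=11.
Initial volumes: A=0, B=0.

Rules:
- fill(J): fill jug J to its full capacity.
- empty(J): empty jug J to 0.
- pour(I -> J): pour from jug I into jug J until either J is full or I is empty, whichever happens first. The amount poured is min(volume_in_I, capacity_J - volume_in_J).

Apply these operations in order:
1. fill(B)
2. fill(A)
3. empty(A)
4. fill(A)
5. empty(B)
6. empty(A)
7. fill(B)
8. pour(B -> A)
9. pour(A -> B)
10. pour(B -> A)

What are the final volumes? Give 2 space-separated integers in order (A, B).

Step 1: fill(B) -> (A=0 B=11)
Step 2: fill(A) -> (A=7 B=11)
Step 3: empty(A) -> (A=0 B=11)
Step 4: fill(A) -> (A=7 B=11)
Step 5: empty(B) -> (A=7 B=0)
Step 6: empty(A) -> (A=0 B=0)
Step 7: fill(B) -> (A=0 B=11)
Step 8: pour(B -> A) -> (A=7 B=4)
Step 9: pour(A -> B) -> (A=0 B=11)
Step 10: pour(B -> A) -> (A=7 B=4)

Answer: 7 4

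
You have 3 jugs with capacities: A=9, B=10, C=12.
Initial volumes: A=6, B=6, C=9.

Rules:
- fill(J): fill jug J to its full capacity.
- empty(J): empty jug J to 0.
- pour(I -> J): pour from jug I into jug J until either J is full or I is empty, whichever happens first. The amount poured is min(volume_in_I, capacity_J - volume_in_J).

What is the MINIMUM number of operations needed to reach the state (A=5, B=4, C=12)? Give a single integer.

BFS from (A=6, B=6, C=9). One shortest path:
  1. pour(C -> A) -> (A=9 B=6 C=6)
  2. pour(A -> B) -> (A=5 B=10 C=6)
  3. pour(B -> C) -> (A=5 B=4 C=12)
Reached target in 3 moves.

Answer: 3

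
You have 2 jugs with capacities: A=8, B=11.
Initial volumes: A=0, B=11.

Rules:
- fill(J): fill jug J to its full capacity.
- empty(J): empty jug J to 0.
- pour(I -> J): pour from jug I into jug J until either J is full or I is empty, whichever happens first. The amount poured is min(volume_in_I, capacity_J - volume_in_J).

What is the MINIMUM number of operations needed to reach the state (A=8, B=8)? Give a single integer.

Answer: 4

Derivation:
BFS from (A=0, B=11). One shortest path:
  1. fill(A) -> (A=8 B=11)
  2. empty(B) -> (A=8 B=0)
  3. pour(A -> B) -> (A=0 B=8)
  4. fill(A) -> (A=8 B=8)
Reached target in 4 moves.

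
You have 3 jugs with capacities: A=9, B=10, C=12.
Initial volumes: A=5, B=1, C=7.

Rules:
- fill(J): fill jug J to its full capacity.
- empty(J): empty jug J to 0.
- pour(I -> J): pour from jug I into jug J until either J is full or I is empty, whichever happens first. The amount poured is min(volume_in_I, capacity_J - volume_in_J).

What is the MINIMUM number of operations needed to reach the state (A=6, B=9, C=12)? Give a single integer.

Answer: 6

Derivation:
BFS from (A=5, B=1, C=7). One shortest path:
  1. fill(C) -> (A=5 B=1 C=12)
  2. pour(B -> A) -> (A=6 B=0 C=12)
  3. pour(C -> A) -> (A=9 B=0 C=9)
  4. pour(A -> B) -> (A=0 B=9 C=9)
  5. fill(A) -> (A=9 B=9 C=9)
  6. pour(A -> C) -> (A=6 B=9 C=12)
Reached target in 6 moves.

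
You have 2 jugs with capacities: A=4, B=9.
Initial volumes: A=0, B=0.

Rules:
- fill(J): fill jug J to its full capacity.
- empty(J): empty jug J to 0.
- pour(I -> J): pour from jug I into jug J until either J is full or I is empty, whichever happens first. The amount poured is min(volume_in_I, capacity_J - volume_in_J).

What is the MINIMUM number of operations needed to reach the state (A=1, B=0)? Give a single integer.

BFS from (A=0, B=0). One shortest path:
  1. fill(B) -> (A=0 B=9)
  2. pour(B -> A) -> (A=4 B=5)
  3. empty(A) -> (A=0 B=5)
  4. pour(B -> A) -> (A=4 B=1)
  5. empty(A) -> (A=0 B=1)
  6. pour(B -> A) -> (A=1 B=0)
Reached target in 6 moves.

Answer: 6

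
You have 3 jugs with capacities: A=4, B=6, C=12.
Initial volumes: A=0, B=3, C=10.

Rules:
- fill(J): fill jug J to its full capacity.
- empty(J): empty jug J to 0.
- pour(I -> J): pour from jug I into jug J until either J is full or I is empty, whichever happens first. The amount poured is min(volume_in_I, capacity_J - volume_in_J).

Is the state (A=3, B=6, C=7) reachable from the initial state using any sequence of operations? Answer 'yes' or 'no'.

BFS explored all 218 reachable states.
Reachable set includes: (0,0,0), (0,0,1), (0,0,2), (0,0,3), (0,0,4), (0,0,5), (0,0,6), (0,0,7), (0,0,8), (0,0,9), (0,0,10), (0,0,11) ...
Target (A=3, B=6, C=7) not in reachable set → no.

Answer: no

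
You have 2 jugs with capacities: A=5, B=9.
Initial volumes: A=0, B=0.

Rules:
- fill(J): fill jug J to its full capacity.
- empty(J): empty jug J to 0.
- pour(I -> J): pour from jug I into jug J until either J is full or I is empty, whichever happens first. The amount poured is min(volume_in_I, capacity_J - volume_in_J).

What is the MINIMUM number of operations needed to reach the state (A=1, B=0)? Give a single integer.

Answer: 5

Derivation:
BFS from (A=0, B=0). One shortest path:
  1. fill(A) -> (A=5 B=0)
  2. pour(A -> B) -> (A=0 B=5)
  3. fill(A) -> (A=5 B=5)
  4. pour(A -> B) -> (A=1 B=9)
  5. empty(B) -> (A=1 B=0)
Reached target in 5 moves.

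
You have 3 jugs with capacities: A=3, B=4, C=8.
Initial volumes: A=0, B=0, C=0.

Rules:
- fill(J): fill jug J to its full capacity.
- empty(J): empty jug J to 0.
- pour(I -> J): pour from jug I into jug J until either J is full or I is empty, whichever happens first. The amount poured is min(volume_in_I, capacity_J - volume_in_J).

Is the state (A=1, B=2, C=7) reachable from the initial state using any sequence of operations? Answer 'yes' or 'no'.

Answer: no

Derivation:
BFS explored all 138 reachable states.
Reachable set includes: (0,0,0), (0,0,1), (0,0,2), (0,0,3), (0,0,4), (0,0,5), (0,0,6), (0,0,7), (0,0,8), (0,1,0), (0,1,1), (0,1,2) ...
Target (A=1, B=2, C=7) not in reachable set → no.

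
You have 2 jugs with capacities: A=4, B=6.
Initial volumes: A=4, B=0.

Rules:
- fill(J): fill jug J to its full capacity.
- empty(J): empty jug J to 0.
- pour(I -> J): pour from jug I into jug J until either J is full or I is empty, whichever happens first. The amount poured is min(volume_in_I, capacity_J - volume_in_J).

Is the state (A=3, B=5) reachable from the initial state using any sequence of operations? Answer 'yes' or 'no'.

BFS explored all 10 reachable states.
Reachable set includes: (0,0), (0,2), (0,4), (0,6), (2,0), (2,6), (4,0), (4,2), (4,4), (4,6)
Target (A=3, B=5) not in reachable set → no.

Answer: no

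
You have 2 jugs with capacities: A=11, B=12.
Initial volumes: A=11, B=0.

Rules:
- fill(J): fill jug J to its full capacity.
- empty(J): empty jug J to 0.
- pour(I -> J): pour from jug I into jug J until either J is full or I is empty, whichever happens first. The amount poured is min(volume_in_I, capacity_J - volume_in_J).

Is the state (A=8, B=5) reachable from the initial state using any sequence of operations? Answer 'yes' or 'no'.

BFS explored all 46 reachable states.
Reachable set includes: (0,0), (0,1), (0,2), (0,3), (0,4), (0,5), (0,6), (0,7), (0,8), (0,9), (0,10), (0,11) ...
Target (A=8, B=5) not in reachable set → no.

Answer: no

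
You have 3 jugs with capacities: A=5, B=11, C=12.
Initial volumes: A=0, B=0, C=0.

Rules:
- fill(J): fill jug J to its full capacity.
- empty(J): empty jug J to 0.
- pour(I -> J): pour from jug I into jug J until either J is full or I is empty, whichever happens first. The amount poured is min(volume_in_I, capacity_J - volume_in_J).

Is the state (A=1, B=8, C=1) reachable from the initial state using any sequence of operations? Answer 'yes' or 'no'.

BFS explored all 496 reachable states.
Reachable set includes: (0,0,0), (0,0,1), (0,0,2), (0,0,3), (0,0,4), (0,0,5), (0,0,6), (0,0,7), (0,0,8), (0,0,9), (0,0,10), (0,0,11) ...
Target (A=1, B=8, C=1) not in reachable set → no.

Answer: no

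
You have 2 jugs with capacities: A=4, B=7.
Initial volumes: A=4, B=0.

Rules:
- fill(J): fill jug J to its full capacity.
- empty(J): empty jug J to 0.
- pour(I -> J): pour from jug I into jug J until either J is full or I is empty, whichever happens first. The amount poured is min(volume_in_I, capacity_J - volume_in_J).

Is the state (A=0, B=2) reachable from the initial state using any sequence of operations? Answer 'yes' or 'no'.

Answer: yes

Derivation:
BFS from (A=4, B=0):
  1. empty(A) -> (A=0 B=0)
  2. fill(B) -> (A=0 B=7)
  3. pour(B -> A) -> (A=4 B=3)
  4. empty(A) -> (A=0 B=3)
  5. pour(B -> A) -> (A=3 B=0)
  6. fill(B) -> (A=3 B=7)
  7. pour(B -> A) -> (A=4 B=6)
  8. empty(A) -> (A=0 B=6)
  9. pour(B -> A) -> (A=4 B=2)
  10. empty(A) -> (A=0 B=2)
Target reached → yes.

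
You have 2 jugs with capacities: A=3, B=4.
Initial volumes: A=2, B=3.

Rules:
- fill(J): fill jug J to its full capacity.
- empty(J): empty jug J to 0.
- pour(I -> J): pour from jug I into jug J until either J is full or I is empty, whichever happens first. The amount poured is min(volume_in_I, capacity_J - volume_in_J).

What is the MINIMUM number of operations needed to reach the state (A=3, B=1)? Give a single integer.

Answer: 3

Derivation:
BFS from (A=2, B=3). One shortest path:
  1. empty(A) -> (A=0 B=3)
  2. fill(B) -> (A=0 B=4)
  3. pour(B -> A) -> (A=3 B=1)
Reached target in 3 moves.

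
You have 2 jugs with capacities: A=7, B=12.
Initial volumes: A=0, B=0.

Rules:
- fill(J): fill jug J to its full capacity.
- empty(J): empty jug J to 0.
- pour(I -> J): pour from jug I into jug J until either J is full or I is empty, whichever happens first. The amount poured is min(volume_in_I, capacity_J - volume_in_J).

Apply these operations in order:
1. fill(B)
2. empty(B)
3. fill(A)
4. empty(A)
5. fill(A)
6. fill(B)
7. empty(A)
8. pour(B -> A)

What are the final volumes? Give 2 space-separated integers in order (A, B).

Answer: 7 5

Derivation:
Step 1: fill(B) -> (A=0 B=12)
Step 2: empty(B) -> (A=0 B=0)
Step 3: fill(A) -> (A=7 B=0)
Step 4: empty(A) -> (A=0 B=0)
Step 5: fill(A) -> (A=7 B=0)
Step 6: fill(B) -> (A=7 B=12)
Step 7: empty(A) -> (A=0 B=12)
Step 8: pour(B -> A) -> (A=7 B=5)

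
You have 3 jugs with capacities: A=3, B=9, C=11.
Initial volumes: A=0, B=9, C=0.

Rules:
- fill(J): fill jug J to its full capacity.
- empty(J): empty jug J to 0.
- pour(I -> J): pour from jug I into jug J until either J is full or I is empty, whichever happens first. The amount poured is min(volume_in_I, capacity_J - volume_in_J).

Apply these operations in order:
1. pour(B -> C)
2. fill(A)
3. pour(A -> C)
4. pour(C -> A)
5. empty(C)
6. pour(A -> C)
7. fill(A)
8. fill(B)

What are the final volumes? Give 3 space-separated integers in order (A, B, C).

Step 1: pour(B -> C) -> (A=0 B=0 C=9)
Step 2: fill(A) -> (A=3 B=0 C=9)
Step 3: pour(A -> C) -> (A=1 B=0 C=11)
Step 4: pour(C -> A) -> (A=3 B=0 C=9)
Step 5: empty(C) -> (A=3 B=0 C=0)
Step 6: pour(A -> C) -> (A=0 B=0 C=3)
Step 7: fill(A) -> (A=3 B=0 C=3)
Step 8: fill(B) -> (A=3 B=9 C=3)

Answer: 3 9 3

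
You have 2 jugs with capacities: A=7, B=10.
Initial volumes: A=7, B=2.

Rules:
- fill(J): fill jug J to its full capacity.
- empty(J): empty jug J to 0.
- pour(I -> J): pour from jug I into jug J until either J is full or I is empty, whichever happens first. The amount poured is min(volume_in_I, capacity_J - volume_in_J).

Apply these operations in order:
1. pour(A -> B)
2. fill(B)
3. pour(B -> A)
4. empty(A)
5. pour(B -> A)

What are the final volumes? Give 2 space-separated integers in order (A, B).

Step 1: pour(A -> B) -> (A=0 B=9)
Step 2: fill(B) -> (A=0 B=10)
Step 3: pour(B -> A) -> (A=7 B=3)
Step 4: empty(A) -> (A=0 B=3)
Step 5: pour(B -> A) -> (A=3 B=0)

Answer: 3 0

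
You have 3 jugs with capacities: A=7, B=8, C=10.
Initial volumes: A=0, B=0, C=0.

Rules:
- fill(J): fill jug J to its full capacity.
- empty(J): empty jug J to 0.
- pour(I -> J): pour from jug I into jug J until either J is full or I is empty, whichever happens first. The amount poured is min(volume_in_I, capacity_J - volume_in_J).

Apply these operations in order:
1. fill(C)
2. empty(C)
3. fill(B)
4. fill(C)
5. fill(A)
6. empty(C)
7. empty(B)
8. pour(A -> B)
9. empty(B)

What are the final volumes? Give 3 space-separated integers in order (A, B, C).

Answer: 0 0 0

Derivation:
Step 1: fill(C) -> (A=0 B=0 C=10)
Step 2: empty(C) -> (A=0 B=0 C=0)
Step 3: fill(B) -> (A=0 B=8 C=0)
Step 4: fill(C) -> (A=0 B=8 C=10)
Step 5: fill(A) -> (A=7 B=8 C=10)
Step 6: empty(C) -> (A=7 B=8 C=0)
Step 7: empty(B) -> (A=7 B=0 C=0)
Step 8: pour(A -> B) -> (A=0 B=7 C=0)
Step 9: empty(B) -> (A=0 B=0 C=0)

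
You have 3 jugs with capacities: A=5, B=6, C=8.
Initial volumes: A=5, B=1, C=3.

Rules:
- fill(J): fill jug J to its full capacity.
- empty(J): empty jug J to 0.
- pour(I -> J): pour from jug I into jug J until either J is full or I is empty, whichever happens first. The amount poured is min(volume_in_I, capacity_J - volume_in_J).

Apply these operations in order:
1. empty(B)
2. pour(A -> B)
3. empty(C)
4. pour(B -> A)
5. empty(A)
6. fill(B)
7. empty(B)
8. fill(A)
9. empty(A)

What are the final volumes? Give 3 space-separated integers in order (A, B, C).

Answer: 0 0 0

Derivation:
Step 1: empty(B) -> (A=5 B=0 C=3)
Step 2: pour(A -> B) -> (A=0 B=5 C=3)
Step 3: empty(C) -> (A=0 B=5 C=0)
Step 4: pour(B -> A) -> (A=5 B=0 C=0)
Step 5: empty(A) -> (A=0 B=0 C=0)
Step 6: fill(B) -> (A=0 B=6 C=0)
Step 7: empty(B) -> (A=0 B=0 C=0)
Step 8: fill(A) -> (A=5 B=0 C=0)
Step 9: empty(A) -> (A=0 B=0 C=0)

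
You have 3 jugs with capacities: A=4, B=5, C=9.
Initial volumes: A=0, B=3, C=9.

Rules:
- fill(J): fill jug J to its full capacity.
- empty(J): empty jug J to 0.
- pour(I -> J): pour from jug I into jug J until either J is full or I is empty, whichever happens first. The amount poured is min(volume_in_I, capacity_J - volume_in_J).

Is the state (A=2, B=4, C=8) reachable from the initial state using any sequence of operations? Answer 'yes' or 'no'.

Answer: no

Derivation:
BFS explored all 204 reachable states.
Reachable set includes: (0,0,0), (0,0,1), (0,0,2), (0,0,3), (0,0,4), (0,0,5), (0,0,6), (0,0,7), (0,0,8), (0,0,9), (0,1,0), (0,1,1) ...
Target (A=2, B=4, C=8) not in reachable set → no.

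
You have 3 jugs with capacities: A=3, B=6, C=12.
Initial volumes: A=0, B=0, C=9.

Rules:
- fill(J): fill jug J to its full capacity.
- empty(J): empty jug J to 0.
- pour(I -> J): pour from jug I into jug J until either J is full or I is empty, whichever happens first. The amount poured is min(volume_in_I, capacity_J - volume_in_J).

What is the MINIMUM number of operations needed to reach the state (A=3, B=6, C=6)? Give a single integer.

BFS from (A=0, B=0, C=9). One shortest path:
  1. fill(B) -> (A=0 B=6 C=9)
  2. pour(C -> A) -> (A=3 B=6 C=6)
Reached target in 2 moves.

Answer: 2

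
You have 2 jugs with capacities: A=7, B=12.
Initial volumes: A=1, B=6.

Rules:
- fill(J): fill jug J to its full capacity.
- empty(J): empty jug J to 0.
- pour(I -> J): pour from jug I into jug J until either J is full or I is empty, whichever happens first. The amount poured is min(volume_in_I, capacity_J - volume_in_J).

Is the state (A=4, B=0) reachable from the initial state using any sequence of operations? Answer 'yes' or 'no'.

BFS from (A=1, B=6):
  1. empty(A) -> (A=0 B=6)
  2. pour(B -> A) -> (A=6 B=0)
  3. fill(B) -> (A=6 B=12)
  4. pour(B -> A) -> (A=7 B=11)
  5. empty(A) -> (A=0 B=11)
  6. pour(B -> A) -> (A=7 B=4)
  7. empty(A) -> (A=0 B=4)
  8. pour(B -> A) -> (A=4 B=0)
Target reached → yes.

Answer: yes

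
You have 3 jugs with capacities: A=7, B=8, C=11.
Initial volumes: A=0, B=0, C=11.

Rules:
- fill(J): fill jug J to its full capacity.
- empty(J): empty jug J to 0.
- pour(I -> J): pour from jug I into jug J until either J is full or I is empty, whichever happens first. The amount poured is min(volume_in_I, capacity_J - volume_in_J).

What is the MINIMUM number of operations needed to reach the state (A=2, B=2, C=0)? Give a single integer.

Answer: 8

Derivation:
BFS from (A=0, B=0, C=11). One shortest path:
  1. pour(C -> B) -> (A=0 B=8 C=3)
  2. pour(B -> A) -> (A=7 B=1 C=3)
  3. pour(A -> C) -> (A=0 B=1 C=10)
  4. pour(B -> A) -> (A=1 B=0 C=10)
  5. pour(C -> B) -> (A=1 B=8 C=2)
  6. pour(B -> A) -> (A=7 B=2 C=2)
  7. empty(A) -> (A=0 B=2 C=2)
  8. pour(C -> A) -> (A=2 B=2 C=0)
Reached target in 8 moves.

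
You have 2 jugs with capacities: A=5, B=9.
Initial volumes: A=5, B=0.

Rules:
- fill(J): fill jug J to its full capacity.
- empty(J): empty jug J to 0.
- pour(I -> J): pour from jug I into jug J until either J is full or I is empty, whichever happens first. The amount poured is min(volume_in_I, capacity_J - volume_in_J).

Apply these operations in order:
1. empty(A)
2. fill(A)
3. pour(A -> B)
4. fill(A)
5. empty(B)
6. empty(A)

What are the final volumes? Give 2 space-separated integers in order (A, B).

Answer: 0 0

Derivation:
Step 1: empty(A) -> (A=0 B=0)
Step 2: fill(A) -> (A=5 B=0)
Step 3: pour(A -> B) -> (A=0 B=5)
Step 4: fill(A) -> (A=5 B=5)
Step 5: empty(B) -> (A=5 B=0)
Step 6: empty(A) -> (A=0 B=0)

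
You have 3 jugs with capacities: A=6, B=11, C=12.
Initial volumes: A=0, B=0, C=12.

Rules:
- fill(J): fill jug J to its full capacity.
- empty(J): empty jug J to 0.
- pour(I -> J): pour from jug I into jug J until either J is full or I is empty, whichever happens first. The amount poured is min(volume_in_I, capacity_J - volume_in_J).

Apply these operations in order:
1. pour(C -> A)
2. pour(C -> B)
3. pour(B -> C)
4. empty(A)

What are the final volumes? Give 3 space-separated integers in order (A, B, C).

Answer: 0 0 6

Derivation:
Step 1: pour(C -> A) -> (A=6 B=0 C=6)
Step 2: pour(C -> B) -> (A=6 B=6 C=0)
Step 3: pour(B -> C) -> (A=6 B=0 C=6)
Step 4: empty(A) -> (A=0 B=0 C=6)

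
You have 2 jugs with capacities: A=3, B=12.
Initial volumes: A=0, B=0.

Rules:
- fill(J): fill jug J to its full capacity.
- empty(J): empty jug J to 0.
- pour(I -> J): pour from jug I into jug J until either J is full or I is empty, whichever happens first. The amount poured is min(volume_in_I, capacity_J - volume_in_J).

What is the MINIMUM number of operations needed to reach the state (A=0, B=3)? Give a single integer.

BFS from (A=0, B=0). One shortest path:
  1. fill(A) -> (A=3 B=0)
  2. pour(A -> B) -> (A=0 B=3)
Reached target in 2 moves.

Answer: 2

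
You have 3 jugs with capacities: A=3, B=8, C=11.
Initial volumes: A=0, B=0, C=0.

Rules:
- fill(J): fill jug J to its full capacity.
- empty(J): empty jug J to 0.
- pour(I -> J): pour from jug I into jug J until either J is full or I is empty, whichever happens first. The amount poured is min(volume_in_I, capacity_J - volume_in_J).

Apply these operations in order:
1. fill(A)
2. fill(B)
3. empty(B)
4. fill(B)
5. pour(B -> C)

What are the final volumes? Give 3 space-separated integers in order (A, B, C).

Answer: 3 0 8

Derivation:
Step 1: fill(A) -> (A=3 B=0 C=0)
Step 2: fill(B) -> (A=3 B=8 C=0)
Step 3: empty(B) -> (A=3 B=0 C=0)
Step 4: fill(B) -> (A=3 B=8 C=0)
Step 5: pour(B -> C) -> (A=3 B=0 C=8)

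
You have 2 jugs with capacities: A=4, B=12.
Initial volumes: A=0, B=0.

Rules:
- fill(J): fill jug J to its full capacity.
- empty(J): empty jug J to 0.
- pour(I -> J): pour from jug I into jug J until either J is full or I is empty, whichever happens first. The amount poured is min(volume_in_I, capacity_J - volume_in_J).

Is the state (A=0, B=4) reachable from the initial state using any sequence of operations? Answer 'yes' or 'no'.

BFS from (A=0, B=0):
  1. fill(A) -> (A=4 B=0)
  2. pour(A -> B) -> (A=0 B=4)
Target reached → yes.

Answer: yes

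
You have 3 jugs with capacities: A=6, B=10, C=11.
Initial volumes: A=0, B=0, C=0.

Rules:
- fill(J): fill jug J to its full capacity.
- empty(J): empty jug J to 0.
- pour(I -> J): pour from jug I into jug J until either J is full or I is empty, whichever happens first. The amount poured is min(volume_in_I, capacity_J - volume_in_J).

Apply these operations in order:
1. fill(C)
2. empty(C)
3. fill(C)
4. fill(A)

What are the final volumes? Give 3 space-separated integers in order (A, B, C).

Step 1: fill(C) -> (A=0 B=0 C=11)
Step 2: empty(C) -> (A=0 B=0 C=0)
Step 3: fill(C) -> (A=0 B=0 C=11)
Step 4: fill(A) -> (A=6 B=0 C=11)

Answer: 6 0 11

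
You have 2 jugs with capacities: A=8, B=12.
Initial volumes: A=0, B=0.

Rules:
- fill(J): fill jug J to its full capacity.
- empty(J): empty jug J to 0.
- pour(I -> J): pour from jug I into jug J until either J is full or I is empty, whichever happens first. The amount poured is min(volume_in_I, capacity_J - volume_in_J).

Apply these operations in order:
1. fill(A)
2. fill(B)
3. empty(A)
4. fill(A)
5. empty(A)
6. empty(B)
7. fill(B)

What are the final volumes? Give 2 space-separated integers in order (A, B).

Step 1: fill(A) -> (A=8 B=0)
Step 2: fill(B) -> (A=8 B=12)
Step 3: empty(A) -> (A=0 B=12)
Step 4: fill(A) -> (A=8 B=12)
Step 5: empty(A) -> (A=0 B=12)
Step 6: empty(B) -> (A=0 B=0)
Step 7: fill(B) -> (A=0 B=12)

Answer: 0 12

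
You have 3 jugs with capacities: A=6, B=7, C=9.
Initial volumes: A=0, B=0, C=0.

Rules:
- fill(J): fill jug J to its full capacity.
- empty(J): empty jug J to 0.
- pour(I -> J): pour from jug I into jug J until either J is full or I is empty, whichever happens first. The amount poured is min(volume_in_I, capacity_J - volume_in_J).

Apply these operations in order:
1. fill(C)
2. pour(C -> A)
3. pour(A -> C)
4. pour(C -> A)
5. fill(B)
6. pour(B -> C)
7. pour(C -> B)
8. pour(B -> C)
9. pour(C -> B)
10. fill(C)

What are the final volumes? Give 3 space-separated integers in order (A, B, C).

Answer: 6 7 9

Derivation:
Step 1: fill(C) -> (A=0 B=0 C=9)
Step 2: pour(C -> A) -> (A=6 B=0 C=3)
Step 3: pour(A -> C) -> (A=0 B=0 C=9)
Step 4: pour(C -> A) -> (A=6 B=0 C=3)
Step 5: fill(B) -> (A=6 B=7 C=3)
Step 6: pour(B -> C) -> (A=6 B=1 C=9)
Step 7: pour(C -> B) -> (A=6 B=7 C=3)
Step 8: pour(B -> C) -> (A=6 B=1 C=9)
Step 9: pour(C -> B) -> (A=6 B=7 C=3)
Step 10: fill(C) -> (A=6 B=7 C=9)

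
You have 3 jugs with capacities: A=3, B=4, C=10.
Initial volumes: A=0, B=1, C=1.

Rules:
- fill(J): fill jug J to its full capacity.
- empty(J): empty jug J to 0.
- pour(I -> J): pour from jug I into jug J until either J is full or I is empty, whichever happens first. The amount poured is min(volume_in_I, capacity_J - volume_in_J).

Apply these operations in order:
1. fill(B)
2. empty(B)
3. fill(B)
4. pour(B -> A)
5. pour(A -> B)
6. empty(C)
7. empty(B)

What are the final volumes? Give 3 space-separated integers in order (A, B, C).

Step 1: fill(B) -> (A=0 B=4 C=1)
Step 2: empty(B) -> (A=0 B=0 C=1)
Step 3: fill(B) -> (A=0 B=4 C=1)
Step 4: pour(B -> A) -> (A=3 B=1 C=1)
Step 5: pour(A -> B) -> (A=0 B=4 C=1)
Step 6: empty(C) -> (A=0 B=4 C=0)
Step 7: empty(B) -> (A=0 B=0 C=0)

Answer: 0 0 0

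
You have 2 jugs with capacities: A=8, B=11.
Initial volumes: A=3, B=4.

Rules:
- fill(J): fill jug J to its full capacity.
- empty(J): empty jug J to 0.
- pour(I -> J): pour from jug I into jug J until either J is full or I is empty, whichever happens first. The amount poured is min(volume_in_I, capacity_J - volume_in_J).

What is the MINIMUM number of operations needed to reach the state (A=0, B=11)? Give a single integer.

Answer: 2

Derivation:
BFS from (A=3, B=4). One shortest path:
  1. empty(A) -> (A=0 B=4)
  2. fill(B) -> (A=0 B=11)
Reached target in 2 moves.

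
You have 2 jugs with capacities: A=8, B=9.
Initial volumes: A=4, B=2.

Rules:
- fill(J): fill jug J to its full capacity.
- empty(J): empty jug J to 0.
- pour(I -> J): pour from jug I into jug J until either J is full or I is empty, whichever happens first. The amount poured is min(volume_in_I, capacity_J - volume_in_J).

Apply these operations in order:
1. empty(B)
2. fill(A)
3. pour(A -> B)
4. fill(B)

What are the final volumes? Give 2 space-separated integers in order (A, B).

Answer: 0 9

Derivation:
Step 1: empty(B) -> (A=4 B=0)
Step 2: fill(A) -> (A=8 B=0)
Step 3: pour(A -> B) -> (A=0 B=8)
Step 4: fill(B) -> (A=0 B=9)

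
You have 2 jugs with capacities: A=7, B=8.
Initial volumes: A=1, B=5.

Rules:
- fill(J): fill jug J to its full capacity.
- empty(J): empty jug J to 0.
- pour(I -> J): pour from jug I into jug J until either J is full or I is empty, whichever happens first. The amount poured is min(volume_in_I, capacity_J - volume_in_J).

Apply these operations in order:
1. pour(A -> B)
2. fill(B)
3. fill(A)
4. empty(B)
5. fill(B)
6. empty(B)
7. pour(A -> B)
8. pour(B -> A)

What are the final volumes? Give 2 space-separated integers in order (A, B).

Step 1: pour(A -> B) -> (A=0 B=6)
Step 2: fill(B) -> (A=0 B=8)
Step 3: fill(A) -> (A=7 B=8)
Step 4: empty(B) -> (A=7 B=0)
Step 5: fill(B) -> (A=7 B=8)
Step 6: empty(B) -> (A=7 B=0)
Step 7: pour(A -> B) -> (A=0 B=7)
Step 8: pour(B -> A) -> (A=7 B=0)

Answer: 7 0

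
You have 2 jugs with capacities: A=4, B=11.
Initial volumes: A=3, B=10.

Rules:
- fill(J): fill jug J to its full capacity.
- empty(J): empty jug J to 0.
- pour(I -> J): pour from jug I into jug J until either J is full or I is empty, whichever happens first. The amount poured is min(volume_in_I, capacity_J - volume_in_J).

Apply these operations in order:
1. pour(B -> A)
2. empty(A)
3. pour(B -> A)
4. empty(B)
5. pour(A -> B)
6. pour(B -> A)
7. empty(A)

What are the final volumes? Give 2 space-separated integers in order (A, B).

Answer: 0 0

Derivation:
Step 1: pour(B -> A) -> (A=4 B=9)
Step 2: empty(A) -> (A=0 B=9)
Step 3: pour(B -> A) -> (A=4 B=5)
Step 4: empty(B) -> (A=4 B=0)
Step 5: pour(A -> B) -> (A=0 B=4)
Step 6: pour(B -> A) -> (A=4 B=0)
Step 7: empty(A) -> (A=0 B=0)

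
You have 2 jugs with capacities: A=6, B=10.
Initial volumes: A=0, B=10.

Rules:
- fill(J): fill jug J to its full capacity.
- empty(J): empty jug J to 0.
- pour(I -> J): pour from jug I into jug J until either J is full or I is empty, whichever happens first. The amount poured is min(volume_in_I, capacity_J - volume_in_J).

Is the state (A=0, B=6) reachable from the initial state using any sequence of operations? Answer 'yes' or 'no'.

Answer: yes

Derivation:
BFS from (A=0, B=10):
  1. fill(A) -> (A=6 B=10)
  2. empty(B) -> (A=6 B=0)
  3. pour(A -> B) -> (A=0 B=6)
Target reached → yes.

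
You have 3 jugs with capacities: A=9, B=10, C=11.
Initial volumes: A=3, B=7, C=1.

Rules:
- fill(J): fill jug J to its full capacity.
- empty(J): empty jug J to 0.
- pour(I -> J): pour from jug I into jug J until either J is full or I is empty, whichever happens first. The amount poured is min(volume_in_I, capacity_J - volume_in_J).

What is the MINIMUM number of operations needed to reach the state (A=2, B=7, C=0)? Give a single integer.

BFS from (A=3, B=7, C=1). One shortest path:
  1. pour(A -> C) -> (A=0 B=7 C=4)
  2. fill(A) -> (A=9 B=7 C=4)
  3. pour(A -> C) -> (A=2 B=7 C=11)
  4. empty(C) -> (A=2 B=7 C=0)
Reached target in 4 moves.

Answer: 4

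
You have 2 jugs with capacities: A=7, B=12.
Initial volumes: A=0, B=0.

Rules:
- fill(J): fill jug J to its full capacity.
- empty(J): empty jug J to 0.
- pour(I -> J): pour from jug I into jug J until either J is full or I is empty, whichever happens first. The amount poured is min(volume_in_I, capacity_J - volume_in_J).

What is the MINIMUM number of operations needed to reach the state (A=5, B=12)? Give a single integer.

BFS from (A=0, B=0). One shortest path:
  1. fill(B) -> (A=0 B=12)
  2. pour(B -> A) -> (A=7 B=5)
  3. empty(A) -> (A=0 B=5)
  4. pour(B -> A) -> (A=5 B=0)
  5. fill(B) -> (A=5 B=12)
Reached target in 5 moves.

Answer: 5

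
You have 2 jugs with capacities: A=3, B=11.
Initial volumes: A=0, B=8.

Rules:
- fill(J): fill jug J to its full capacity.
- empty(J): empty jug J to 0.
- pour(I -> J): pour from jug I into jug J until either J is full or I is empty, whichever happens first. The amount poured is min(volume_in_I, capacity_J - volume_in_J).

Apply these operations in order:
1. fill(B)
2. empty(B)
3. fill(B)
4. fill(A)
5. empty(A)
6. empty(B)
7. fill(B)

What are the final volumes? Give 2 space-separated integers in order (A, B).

Step 1: fill(B) -> (A=0 B=11)
Step 2: empty(B) -> (A=0 B=0)
Step 3: fill(B) -> (A=0 B=11)
Step 4: fill(A) -> (A=3 B=11)
Step 5: empty(A) -> (A=0 B=11)
Step 6: empty(B) -> (A=0 B=0)
Step 7: fill(B) -> (A=0 B=11)

Answer: 0 11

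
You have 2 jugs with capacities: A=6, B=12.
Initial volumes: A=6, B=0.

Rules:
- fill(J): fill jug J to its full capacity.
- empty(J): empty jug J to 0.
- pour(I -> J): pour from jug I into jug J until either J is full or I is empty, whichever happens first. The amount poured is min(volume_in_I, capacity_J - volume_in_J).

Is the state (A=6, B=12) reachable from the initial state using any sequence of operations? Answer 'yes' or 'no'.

Answer: yes

Derivation:
BFS from (A=6, B=0):
  1. fill(B) -> (A=6 B=12)
Target reached → yes.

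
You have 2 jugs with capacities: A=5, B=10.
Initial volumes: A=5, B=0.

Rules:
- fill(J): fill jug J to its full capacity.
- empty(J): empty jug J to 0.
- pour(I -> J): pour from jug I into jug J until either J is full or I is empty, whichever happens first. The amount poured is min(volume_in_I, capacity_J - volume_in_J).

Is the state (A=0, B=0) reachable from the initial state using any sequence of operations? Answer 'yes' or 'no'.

Answer: yes

Derivation:
BFS from (A=5, B=0):
  1. empty(A) -> (A=0 B=0)
Target reached → yes.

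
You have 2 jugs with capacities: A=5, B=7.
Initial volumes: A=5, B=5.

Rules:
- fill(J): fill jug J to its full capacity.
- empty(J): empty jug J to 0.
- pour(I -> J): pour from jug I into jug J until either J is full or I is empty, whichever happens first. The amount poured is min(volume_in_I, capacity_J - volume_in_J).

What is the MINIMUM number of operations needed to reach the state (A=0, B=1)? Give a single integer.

BFS from (A=5, B=5). One shortest path:
  1. pour(A -> B) -> (A=3 B=7)
  2. empty(B) -> (A=3 B=0)
  3. pour(A -> B) -> (A=0 B=3)
  4. fill(A) -> (A=5 B=3)
  5. pour(A -> B) -> (A=1 B=7)
  6. empty(B) -> (A=1 B=0)
  7. pour(A -> B) -> (A=0 B=1)
Reached target in 7 moves.

Answer: 7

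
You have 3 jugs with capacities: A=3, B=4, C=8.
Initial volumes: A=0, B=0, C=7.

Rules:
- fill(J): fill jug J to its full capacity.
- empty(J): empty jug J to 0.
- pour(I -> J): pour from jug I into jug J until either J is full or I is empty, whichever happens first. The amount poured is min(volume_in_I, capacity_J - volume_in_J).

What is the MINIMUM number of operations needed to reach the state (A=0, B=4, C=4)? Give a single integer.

Answer: 2

Derivation:
BFS from (A=0, B=0, C=7). One shortest path:
  1. fill(C) -> (A=0 B=0 C=8)
  2. pour(C -> B) -> (A=0 B=4 C=4)
Reached target in 2 moves.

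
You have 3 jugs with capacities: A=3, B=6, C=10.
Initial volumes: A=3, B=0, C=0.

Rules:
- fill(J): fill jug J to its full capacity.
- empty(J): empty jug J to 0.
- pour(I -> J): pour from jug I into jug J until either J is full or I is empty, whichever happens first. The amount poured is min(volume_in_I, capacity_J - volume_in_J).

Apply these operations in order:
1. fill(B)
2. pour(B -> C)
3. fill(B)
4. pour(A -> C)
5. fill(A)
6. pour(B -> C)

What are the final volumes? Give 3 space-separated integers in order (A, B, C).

Step 1: fill(B) -> (A=3 B=6 C=0)
Step 2: pour(B -> C) -> (A=3 B=0 C=6)
Step 3: fill(B) -> (A=3 B=6 C=6)
Step 4: pour(A -> C) -> (A=0 B=6 C=9)
Step 5: fill(A) -> (A=3 B=6 C=9)
Step 6: pour(B -> C) -> (A=3 B=5 C=10)

Answer: 3 5 10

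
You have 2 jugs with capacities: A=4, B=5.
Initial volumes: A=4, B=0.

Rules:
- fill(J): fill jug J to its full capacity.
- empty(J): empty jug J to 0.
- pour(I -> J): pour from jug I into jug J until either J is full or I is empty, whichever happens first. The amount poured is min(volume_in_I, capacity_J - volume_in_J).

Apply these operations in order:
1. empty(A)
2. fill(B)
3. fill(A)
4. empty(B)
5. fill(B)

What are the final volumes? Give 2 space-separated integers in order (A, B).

Answer: 4 5

Derivation:
Step 1: empty(A) -> (A=0 B=0)
Step 2: fill(B) -> (A=0 B=5)
Step 3: fill(A) -> (A=4 B=5)
Step 4: empty(B) -> (A=4 B=0)
Step 5: fill(B) -> (A=4 B=5)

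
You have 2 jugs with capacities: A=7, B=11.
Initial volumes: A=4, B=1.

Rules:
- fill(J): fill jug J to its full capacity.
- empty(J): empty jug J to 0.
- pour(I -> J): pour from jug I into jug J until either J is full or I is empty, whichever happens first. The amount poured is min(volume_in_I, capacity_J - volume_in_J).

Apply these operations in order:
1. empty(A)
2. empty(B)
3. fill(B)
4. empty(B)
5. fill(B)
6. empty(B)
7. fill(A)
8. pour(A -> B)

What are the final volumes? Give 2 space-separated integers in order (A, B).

Step 1: empty(A) -> (A=0 B=1)
Step 2: empty(B) -> (A=0 B=0)
Step 3: fill(B) -> (A=0 B=11)
Step 4: empty(B) -> (A=0 B=0)
Step 5: fill(B) -> (A=0 B=11)
Step 6: empty(B) -> (A=0 B=0)
Step 7: fill(A) -> (A=7 B=0)
Step 8: pour(A -> B) -> (A=0 B=7)

Answer: 0 7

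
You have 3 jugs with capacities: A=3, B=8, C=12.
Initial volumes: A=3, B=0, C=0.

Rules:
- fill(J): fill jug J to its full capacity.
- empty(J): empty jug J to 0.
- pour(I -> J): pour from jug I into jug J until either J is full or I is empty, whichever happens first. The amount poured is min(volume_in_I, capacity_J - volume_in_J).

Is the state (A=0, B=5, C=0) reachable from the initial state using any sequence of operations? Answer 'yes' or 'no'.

BFS from (A=3, B=0, C=0):
  1. empty(A) -> (A=0 B=0 C=0)
  2. fill(B) -> (A=0 B=8 C=0)
  3. pour(B -> A) -> (A=3 B=5 C=0)
  4. empty(A) -> (A=0 B=5 C=0)
Target reached → yes.

Answer: yes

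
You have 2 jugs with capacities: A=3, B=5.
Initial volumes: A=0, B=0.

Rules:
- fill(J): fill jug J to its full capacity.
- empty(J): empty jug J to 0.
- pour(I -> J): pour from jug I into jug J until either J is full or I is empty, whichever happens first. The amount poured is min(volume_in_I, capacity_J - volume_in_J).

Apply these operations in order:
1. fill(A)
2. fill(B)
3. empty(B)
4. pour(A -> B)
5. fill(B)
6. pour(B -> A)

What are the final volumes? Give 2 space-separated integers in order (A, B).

Step 1: fill(A) -> (A=3 B=0)
Step 2: fill(B) -> (A=3 B=5)
Step 3: empty(B) -> (A=3 B=0)
Step 4: pour(A -> B) -> (A=0 B=3)
Step 5: fill(B) -> (A=0 B=5)
Step 6: pour(B -> A) -> (A=3 B=2)

Answer: 3 2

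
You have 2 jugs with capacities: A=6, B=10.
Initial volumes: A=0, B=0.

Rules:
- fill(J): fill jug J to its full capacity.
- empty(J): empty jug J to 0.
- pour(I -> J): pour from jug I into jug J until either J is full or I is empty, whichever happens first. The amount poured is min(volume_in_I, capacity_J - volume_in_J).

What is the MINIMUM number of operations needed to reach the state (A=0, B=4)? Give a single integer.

Answer: 3

Derivation:
BFS from (A=0, B=0). One shortest path:
  1. fill(B) -> (A=0 B=10)
  2. pour(B -> A) -> (A=6 B=4)
  3. empty(A) -> (A=0 B=4)
Reached target in 3 moves.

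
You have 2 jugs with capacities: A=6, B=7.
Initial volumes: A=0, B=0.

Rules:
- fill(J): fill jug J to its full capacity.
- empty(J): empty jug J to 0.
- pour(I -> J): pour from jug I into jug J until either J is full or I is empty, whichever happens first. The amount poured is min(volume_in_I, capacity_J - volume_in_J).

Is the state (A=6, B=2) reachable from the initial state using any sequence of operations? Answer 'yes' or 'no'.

BFS from (A=0, B=0):
  1. fill(B) -> (A=0 B=7)
  2. pour(B -> A) -> (A=6 B=1)
  3. empty(A) -> (A=0 B=1)
  4. pour(B -> A) -> (A=1 B=0)
  5. fill(B) -> (A=1 B=7)
  6. pour(B -> A) -> (A=6 B=2)
Target reached → yes.

Answer: yes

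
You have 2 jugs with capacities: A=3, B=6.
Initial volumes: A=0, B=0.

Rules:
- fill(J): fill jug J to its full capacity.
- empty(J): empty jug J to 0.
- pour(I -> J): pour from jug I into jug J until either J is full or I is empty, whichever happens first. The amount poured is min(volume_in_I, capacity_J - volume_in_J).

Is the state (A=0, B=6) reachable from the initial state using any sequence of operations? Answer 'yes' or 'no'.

BFS from (A=0, B=0):
  1. fill(B) -> (A=0 B=6)
Target reached → yes.

Answer: yes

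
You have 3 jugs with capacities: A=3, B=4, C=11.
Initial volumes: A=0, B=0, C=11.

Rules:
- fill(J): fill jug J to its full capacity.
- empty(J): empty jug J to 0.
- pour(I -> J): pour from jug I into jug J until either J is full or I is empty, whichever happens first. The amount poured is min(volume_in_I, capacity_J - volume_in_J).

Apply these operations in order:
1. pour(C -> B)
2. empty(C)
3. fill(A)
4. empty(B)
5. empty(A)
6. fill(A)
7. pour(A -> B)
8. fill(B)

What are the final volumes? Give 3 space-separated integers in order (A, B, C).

Step 1: pour(C -> B) -> (A=0 B=4 C=7)
Step 2: empty(C) -> (A=0 B=4 C=0)
Step 3: fill(A) -> (A=3 B=4 C=0)
Step 4: empty(B) -> (A=3 B=0 C=0)
Step 5: empty(A) -> (A=0 B=0 C=0)
Step 6: fill(A) -> (A=3 B=0 C=0)
Step 7: pour(A -> B) -> (A=0 B=3 C=0)
Step 8: fill(B) -> (A=0 B=4 C=0)

Answer: 0 4 0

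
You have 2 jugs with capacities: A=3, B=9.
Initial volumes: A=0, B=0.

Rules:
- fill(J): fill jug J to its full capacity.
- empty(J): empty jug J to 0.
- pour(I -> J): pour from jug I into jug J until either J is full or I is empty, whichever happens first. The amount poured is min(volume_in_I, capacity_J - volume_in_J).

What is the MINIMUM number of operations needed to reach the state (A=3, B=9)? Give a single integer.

Answer: 2

Derivation:
BFS from (A=0, B=0). One shortest path:
  1. fill(A) -> (A=3 B=0)
  2. fill(B) -> (A=3 B=9)
Reached target in 2 moves.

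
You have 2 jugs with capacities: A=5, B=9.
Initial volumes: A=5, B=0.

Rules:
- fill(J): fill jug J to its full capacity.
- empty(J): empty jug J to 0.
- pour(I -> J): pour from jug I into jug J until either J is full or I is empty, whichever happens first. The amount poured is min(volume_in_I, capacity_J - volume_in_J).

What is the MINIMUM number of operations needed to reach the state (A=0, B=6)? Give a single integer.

Answer: 7

Derivation:
BFS from (A=5, B=0). One shortest path:
  1. pour(A -> B) -> (A=0 B=5)
  2. fill(A) -> (A=5 B=5)
  3. pour(A -> B) -> (A=1 B=9)
  4. empty(B) -> (A=1 B=0)
  5. pour(A -> B) -> (A=0 B=1)
  6. fill(A) -> (A=5 B=1)
  7. pour(A -> B) -> (A=0 B=6)
Reached target in 7 moves.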